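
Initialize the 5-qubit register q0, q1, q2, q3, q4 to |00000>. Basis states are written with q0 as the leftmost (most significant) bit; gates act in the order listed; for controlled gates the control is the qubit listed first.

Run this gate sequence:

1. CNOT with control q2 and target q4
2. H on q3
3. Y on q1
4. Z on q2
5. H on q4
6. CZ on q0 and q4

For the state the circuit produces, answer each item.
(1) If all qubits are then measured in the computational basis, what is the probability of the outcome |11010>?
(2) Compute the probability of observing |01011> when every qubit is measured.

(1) The probability of measuring |11010> is 0.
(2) The probability of measuring |01011> is 1/4.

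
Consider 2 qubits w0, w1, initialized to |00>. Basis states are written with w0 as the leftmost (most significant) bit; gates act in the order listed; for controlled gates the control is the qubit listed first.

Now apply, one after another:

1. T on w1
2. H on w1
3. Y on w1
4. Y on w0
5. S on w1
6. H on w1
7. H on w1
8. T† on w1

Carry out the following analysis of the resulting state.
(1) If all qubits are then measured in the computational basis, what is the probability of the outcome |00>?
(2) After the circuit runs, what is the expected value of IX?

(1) A full measurement returns |00> with probability 0.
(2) The observable IX averages to -sqrt(2)/2.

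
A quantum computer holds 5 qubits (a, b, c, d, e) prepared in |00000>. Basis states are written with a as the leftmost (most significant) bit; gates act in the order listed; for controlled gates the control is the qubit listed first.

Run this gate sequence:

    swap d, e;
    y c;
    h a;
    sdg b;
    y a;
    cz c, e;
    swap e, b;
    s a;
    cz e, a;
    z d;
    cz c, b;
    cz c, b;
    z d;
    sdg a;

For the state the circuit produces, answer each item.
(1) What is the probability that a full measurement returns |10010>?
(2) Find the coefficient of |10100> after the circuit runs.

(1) Outcome |10010> occurs with probability 0. Key observation: gates 10-13 undo each other exactly, leaving only the rest of the circuit to track.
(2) The final state's coefficient on |10100> equals -sqrt(2)/2.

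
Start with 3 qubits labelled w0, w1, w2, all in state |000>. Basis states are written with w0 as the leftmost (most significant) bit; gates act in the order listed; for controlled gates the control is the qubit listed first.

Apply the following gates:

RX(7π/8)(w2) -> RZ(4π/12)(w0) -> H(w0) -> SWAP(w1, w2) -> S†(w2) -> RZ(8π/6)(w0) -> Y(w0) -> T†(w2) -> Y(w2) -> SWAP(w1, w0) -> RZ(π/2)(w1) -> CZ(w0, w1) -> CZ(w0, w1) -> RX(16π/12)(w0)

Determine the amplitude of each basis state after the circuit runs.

After the circuit, the state carries amplitude 0 on |000>, -sqrt(6)*I*exp(-I*pi/4)*sin(7*pi/16)/4 - sqrt(2)*I*exp(-I*pi/4)*cos(7*pi/16)/4 on |001>, 0 on |010>, sqrt(6)*exp(-7*I*pi/12)*sin(7*pi/16)/4 + sqrt(2)*exp(-7*I*pi/12)*cos(7*pi/16)/4 on |011>, 0 on |100>, sqrt(6)*exp(-I*pi/4)*cos(7*pi/16)/4 - sqrt(2)*exp(-I*pi/4)*sin(7*pi/16)/4 on |101>, 0 on |110>, sqrt(6)*I*exp(-7*I*pi/12)*cos(7*pi/16)/4 - sqrt(2)*I*exp(-7*I*pi/12)*sin(7*pi/16)/4 on |111>. Key observation: the block from step 12 through step 13 cancels to the identity and can be dropped.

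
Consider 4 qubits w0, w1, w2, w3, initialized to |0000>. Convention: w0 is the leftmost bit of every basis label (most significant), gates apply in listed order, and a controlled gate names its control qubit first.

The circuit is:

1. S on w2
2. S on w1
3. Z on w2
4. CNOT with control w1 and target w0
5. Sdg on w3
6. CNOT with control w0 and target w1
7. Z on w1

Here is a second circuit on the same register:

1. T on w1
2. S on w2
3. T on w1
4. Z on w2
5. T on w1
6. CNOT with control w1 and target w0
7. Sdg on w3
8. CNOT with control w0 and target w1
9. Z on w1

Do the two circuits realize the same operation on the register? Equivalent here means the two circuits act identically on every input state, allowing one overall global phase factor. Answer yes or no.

No: there is an input state on which the two circuits produce genuinely different outputs (not merely differing by a phase).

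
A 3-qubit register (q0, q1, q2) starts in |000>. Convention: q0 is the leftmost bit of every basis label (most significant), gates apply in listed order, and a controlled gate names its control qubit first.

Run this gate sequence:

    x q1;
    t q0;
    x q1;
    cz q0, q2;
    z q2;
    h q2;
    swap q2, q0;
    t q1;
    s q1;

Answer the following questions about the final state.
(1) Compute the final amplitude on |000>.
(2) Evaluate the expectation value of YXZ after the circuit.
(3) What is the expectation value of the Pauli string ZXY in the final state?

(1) The amplitude on |000> is sqrt(2)/2.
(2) The expectation value of YXZ is 0.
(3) The expectation value of ZXY is 0.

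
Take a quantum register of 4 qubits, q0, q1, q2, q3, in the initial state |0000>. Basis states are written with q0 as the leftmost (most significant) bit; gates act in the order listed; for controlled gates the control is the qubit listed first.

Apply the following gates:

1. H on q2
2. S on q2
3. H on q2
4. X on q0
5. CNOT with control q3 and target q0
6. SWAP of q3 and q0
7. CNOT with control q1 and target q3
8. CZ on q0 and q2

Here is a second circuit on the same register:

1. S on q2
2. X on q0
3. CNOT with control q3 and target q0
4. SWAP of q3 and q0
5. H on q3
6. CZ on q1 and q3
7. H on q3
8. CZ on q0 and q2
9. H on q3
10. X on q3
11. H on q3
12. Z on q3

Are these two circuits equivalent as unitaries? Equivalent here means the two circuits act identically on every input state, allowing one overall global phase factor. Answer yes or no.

No, they are not equivalent — no single phase factor reconciles the two unitaries.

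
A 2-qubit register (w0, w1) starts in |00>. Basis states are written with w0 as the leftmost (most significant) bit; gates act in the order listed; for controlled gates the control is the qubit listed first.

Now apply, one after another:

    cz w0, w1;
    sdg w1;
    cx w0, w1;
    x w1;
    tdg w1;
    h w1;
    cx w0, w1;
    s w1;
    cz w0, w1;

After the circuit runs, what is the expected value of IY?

The observable IY averages to -1.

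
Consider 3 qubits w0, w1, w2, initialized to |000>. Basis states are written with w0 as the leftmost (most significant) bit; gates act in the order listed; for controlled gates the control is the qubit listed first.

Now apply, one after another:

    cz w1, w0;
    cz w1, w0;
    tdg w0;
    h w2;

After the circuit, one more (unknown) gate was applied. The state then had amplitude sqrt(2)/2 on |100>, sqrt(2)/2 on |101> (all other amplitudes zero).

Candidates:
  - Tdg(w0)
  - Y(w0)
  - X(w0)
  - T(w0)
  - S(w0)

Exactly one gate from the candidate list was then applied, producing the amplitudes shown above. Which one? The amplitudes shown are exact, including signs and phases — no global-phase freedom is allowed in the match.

The applied gate was X(w0).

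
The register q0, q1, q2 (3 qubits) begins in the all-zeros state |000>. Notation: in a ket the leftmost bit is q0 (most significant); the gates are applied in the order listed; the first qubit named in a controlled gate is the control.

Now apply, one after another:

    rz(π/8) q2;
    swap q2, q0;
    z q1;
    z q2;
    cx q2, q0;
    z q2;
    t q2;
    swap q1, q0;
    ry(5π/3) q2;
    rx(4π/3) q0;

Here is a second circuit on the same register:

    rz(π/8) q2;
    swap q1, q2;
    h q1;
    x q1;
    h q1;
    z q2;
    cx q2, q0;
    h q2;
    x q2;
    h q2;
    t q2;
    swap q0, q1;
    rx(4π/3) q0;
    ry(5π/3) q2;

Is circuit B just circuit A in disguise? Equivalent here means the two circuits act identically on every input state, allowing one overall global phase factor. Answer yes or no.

No: there is an input state on which the two circuits produce genuinely different outputs (not merely differing by a phase).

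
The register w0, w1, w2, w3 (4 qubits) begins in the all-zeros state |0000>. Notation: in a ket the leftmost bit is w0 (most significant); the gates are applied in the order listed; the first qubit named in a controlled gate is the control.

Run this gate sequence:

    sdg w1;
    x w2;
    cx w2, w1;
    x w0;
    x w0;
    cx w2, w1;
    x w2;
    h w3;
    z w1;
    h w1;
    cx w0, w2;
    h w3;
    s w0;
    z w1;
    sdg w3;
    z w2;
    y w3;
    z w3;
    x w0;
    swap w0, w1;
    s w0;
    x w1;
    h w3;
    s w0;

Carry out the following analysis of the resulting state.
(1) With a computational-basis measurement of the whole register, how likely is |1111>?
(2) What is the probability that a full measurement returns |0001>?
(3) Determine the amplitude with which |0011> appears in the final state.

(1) Outcome |1111> occurs with probability 0.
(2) Outcome |0001> occurs with probability 1/4.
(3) The final state's coefficient on |0011> equals 0.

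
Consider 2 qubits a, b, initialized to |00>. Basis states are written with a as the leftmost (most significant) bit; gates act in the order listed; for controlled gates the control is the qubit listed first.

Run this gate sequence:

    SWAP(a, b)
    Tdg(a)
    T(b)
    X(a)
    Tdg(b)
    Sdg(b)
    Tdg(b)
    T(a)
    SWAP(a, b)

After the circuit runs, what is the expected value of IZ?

The observable IZ averages to -1.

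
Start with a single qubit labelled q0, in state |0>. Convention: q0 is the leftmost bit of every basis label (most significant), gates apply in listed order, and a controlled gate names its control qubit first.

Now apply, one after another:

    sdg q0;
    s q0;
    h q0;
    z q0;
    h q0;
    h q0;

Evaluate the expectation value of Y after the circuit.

The expectation value of Y is 0.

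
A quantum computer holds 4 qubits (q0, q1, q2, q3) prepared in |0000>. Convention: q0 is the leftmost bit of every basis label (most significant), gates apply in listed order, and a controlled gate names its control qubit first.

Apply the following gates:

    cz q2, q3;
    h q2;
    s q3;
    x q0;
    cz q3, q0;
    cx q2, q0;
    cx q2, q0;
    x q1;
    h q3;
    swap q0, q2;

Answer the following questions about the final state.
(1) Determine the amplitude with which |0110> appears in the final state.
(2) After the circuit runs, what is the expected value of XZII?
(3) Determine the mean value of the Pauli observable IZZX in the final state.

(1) |0110> carries amplitude 1/2 in the final state.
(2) In the final state, XZII has expectation -1.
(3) The observable IZZX averages to 1.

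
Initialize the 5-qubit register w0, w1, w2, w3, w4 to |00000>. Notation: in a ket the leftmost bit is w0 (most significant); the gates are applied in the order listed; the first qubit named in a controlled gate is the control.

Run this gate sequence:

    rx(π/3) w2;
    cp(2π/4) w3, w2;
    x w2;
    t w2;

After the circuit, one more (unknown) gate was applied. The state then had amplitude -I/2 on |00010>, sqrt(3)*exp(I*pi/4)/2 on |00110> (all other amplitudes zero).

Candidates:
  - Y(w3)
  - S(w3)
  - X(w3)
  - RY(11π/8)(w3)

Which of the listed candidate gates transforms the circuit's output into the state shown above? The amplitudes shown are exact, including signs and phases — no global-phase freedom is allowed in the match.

The unique candidate consistent with the amplitudes is X(w3).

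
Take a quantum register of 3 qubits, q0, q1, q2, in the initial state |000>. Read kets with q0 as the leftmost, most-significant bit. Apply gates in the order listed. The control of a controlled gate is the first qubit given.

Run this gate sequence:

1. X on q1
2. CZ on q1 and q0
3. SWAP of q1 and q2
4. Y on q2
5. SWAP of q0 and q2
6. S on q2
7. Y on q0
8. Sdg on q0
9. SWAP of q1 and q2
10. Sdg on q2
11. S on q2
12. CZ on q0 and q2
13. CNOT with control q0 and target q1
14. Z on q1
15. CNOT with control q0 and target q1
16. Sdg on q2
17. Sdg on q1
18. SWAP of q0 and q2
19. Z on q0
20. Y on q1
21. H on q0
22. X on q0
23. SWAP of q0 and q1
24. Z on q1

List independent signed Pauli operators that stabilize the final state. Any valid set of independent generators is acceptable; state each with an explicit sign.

The final state is stabilized by the group generated by -IXI, -ZII, -IIZ; other independent generating sets are equally valid.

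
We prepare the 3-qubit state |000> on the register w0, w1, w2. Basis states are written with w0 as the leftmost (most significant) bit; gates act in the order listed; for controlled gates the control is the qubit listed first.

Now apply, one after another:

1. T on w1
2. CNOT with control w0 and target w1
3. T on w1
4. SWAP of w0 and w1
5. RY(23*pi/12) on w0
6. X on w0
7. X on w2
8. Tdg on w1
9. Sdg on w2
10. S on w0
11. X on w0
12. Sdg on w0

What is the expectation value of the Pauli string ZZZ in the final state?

The observable ZZZ averages to -sqrt(6)/4 - sqrt(2)/4.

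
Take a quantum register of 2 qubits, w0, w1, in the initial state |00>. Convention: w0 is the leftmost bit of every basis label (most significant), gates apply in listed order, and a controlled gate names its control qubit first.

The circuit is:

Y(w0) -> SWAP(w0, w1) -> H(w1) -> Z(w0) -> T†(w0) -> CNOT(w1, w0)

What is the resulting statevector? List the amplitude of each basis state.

The final amplitudes are sqrt(2)*I/2 on |00>, 0 on |01>, 0 on |10>, -sqrt(2)*I/2 on |11>.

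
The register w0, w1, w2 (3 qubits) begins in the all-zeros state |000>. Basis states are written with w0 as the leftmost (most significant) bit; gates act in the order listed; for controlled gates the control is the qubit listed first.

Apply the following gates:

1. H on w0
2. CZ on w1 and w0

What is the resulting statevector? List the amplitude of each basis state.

After the circuit, the state carries amplitude sqrt(2)/2 on |000>, sqrt(2)/2 on |100>, and 0 on every other basis state.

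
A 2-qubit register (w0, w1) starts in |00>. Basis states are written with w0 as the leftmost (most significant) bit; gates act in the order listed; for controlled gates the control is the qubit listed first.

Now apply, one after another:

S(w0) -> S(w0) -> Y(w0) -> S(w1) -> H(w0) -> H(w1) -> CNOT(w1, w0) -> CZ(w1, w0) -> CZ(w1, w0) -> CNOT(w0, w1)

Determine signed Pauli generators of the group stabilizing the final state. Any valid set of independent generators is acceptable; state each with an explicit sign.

One valid set of independent stabilizer generators is +XI, -IX (any independent generating set of the same group is equally correct).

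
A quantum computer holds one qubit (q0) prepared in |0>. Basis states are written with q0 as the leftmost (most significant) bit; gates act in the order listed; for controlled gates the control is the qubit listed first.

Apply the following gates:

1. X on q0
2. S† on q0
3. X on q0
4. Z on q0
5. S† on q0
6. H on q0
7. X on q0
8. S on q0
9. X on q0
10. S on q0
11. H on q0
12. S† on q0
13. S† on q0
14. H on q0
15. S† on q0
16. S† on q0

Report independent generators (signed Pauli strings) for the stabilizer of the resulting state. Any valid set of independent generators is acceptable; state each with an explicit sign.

One valid set of independent stabilizer generators is -X (any independent generating set of the same group is equally correct).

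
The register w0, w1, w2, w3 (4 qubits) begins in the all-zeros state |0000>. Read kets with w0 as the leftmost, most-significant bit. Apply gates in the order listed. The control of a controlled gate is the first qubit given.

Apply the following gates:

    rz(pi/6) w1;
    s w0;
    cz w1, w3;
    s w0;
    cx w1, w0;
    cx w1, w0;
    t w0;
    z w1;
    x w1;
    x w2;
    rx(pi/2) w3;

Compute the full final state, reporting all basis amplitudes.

After the circuit, the state carries amplitude -sqrt(2)*exp(11*I*pi/12)/2 on |0110>, -sqrt(2)*exp(5*I*pi/12)/2 on |0111>, and 0 on every other basis state.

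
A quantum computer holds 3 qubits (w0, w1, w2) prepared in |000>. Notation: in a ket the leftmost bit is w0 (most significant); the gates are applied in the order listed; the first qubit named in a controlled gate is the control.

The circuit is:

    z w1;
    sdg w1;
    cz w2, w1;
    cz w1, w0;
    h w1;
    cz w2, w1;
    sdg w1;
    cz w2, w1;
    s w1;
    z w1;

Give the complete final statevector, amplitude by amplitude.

The resulting statevector has amplitude sqrt(2)/2 on |000>, -sqrt(2)/2 on |010>, and 0 on every other basis state.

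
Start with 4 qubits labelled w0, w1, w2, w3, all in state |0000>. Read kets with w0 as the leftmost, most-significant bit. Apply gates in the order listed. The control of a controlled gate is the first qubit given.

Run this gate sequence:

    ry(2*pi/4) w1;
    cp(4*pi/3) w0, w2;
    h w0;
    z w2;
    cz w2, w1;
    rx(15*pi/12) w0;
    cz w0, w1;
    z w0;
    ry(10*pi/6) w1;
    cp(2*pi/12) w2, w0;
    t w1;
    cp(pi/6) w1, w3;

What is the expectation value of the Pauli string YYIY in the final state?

The observable YYIY averages to 0.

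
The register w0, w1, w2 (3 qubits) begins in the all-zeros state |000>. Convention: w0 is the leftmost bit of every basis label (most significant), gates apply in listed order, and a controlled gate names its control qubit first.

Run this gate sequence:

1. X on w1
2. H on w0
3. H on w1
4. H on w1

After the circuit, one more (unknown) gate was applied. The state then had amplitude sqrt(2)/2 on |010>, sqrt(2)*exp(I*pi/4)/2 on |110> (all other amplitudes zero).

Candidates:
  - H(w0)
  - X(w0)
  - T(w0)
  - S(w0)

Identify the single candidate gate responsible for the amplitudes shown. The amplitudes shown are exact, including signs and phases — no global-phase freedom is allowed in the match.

The applied gate was T(w0).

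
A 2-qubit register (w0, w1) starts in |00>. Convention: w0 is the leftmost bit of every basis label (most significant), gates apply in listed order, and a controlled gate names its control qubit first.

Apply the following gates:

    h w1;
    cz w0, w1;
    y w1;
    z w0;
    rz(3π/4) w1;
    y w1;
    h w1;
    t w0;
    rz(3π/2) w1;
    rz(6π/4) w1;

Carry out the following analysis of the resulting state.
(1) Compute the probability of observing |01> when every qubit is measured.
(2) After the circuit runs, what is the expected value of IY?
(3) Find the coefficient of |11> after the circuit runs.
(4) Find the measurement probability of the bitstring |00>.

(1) A full measurement returns |01> with probability sqrt(2)/4 + 1/2.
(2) In the final state, IY has expectation -sqrt(2)/2.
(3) The final state's coefficient on |11> equals 0.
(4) Outcome |00> occurs with probability 1/2 - sqrt(2)/4.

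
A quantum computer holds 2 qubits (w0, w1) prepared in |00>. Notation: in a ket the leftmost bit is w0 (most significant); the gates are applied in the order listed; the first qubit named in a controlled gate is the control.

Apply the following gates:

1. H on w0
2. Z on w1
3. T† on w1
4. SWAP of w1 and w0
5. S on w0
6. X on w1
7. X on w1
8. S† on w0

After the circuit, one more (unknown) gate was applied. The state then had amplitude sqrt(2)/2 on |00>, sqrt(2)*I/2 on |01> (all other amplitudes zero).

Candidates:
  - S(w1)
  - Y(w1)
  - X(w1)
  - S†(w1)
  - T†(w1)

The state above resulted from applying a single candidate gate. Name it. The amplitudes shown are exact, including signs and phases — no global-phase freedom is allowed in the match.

The applied gate was S(w1). Key observation: gates 5-8 undo each other exactly, leaving only the rest of the circuit to track.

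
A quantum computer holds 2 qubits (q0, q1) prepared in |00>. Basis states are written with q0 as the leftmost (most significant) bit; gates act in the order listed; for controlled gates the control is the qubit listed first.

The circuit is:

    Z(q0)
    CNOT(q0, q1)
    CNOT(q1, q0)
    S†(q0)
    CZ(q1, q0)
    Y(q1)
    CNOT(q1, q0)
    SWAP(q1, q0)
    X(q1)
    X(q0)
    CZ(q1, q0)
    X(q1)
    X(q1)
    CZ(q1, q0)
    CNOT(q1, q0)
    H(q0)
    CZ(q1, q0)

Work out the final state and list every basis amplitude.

The resulting statevector has amplitude sqrt(2)*I/2 on |00>, 0 on |01>, sqrt(2)*I/2 on |10>, 0 on |11>. Key observation: gates 11-14 undo each other exactly, leaving only the rest of the circuit to track.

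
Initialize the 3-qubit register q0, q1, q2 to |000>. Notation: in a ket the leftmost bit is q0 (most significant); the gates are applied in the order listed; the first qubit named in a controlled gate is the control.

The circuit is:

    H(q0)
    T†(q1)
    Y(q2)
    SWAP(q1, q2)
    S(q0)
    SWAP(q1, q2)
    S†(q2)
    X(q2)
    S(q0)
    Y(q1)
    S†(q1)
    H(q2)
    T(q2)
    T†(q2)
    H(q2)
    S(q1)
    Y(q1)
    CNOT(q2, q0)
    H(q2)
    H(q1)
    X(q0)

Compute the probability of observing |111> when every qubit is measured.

A full measurement returns |111> with probability 1/8. Key observation: the block from step 10 through step 17 cancels to the identity and can be dropped.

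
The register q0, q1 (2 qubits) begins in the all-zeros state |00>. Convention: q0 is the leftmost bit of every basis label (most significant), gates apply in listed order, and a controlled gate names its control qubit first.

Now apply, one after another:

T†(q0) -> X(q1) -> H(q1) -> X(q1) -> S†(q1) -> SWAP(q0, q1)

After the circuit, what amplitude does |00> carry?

The amplitude on |00> is -sqrt(2)/2.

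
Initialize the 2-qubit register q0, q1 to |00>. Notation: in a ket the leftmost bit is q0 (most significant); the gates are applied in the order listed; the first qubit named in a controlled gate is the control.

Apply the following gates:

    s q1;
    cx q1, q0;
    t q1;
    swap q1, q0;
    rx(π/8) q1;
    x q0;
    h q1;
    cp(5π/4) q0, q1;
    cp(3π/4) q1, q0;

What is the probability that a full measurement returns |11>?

Outcome |11> occurs with probability 1/2.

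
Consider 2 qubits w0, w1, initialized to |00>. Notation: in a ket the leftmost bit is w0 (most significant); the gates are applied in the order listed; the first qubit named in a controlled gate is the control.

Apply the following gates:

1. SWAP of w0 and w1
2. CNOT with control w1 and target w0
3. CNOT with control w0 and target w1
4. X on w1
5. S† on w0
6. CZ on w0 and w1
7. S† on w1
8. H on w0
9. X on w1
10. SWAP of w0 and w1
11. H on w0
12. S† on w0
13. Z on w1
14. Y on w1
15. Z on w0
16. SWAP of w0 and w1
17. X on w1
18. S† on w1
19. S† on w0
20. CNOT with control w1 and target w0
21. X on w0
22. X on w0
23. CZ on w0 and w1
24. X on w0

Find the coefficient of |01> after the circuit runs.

The amplitude on |01> is I/2.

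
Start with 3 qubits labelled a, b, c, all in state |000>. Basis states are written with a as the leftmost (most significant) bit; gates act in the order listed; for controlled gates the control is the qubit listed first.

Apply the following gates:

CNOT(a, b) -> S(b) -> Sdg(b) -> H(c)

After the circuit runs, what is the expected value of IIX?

The observable IIX averages to 1.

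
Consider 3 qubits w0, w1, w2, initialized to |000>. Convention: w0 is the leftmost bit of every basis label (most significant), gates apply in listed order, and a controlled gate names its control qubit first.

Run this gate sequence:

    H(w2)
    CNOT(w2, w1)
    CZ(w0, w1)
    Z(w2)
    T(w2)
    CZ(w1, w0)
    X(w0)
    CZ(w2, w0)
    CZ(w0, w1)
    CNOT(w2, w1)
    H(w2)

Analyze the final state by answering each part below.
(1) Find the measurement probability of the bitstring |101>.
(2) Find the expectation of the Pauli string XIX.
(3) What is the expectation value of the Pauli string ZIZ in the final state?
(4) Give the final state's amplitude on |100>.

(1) The probability of measuring |101> is sqrt(2)/4 + 1/2.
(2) The observable XIX averages to 0.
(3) The expectation value of ZIZ is sqrt(2)/2.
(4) |100> carries amplitude 1/2 - exp(I*pi/4)/2 in the final state.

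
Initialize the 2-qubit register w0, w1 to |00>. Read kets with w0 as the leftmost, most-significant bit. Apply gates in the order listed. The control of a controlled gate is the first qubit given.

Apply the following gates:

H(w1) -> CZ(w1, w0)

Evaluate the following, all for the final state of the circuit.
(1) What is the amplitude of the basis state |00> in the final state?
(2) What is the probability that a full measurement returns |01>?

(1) The amplitude on |00> is sqrt(2)/2.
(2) Outcome |01> occurs with probability 1/2.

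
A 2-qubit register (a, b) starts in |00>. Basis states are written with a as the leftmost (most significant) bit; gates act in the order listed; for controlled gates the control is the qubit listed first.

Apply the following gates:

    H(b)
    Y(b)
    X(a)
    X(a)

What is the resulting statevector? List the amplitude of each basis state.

The resulting statevector has amplitude -sqrt(2)*I/2 on |00>, sqrt(2)*I/2 on |01>, 0 on |10>, 0 on |11>. Key observation: gates 3-4 undo each other exactly, leaving only the rest of the circuit to track.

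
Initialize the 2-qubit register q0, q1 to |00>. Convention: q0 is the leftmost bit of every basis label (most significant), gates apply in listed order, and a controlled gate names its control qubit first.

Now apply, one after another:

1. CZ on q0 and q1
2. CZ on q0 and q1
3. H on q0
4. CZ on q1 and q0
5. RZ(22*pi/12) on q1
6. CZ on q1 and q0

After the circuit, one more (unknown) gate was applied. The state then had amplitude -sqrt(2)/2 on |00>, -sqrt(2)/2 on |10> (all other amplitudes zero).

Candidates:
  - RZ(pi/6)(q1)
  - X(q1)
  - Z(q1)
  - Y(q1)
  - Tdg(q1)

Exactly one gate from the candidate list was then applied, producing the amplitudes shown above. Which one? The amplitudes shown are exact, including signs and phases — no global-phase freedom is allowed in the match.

It was RZ(pi/6)(q1) that produced the state shown. Key observation: steps 1-2 multiply out to the identity, so the circuit reduces to the remaining gates.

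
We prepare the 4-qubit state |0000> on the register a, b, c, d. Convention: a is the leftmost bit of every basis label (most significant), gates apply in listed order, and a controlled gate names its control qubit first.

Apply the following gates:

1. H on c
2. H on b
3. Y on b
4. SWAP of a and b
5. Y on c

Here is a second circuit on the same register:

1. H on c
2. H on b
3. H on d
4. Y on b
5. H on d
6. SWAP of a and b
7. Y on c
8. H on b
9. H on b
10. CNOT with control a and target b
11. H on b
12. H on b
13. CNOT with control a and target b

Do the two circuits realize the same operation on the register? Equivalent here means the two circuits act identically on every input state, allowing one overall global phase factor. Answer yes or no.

Yes, they are equivalent — the unitaries differ by at most a global phase.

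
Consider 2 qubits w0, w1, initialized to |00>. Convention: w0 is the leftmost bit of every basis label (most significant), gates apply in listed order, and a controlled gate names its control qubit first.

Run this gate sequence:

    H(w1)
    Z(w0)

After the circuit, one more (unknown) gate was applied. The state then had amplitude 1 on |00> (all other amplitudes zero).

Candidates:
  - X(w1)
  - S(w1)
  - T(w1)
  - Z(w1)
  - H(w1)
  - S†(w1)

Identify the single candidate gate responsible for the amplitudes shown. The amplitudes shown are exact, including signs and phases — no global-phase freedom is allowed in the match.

It was H(w1) that produced the state shown.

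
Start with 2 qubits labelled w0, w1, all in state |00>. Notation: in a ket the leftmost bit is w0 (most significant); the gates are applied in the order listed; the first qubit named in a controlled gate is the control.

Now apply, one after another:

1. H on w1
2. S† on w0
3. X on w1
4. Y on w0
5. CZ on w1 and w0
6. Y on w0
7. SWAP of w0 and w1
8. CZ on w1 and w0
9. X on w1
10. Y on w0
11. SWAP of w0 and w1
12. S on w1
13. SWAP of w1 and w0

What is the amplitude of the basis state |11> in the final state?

The final state's coefficient on |11> equals -sqrt(2)/2.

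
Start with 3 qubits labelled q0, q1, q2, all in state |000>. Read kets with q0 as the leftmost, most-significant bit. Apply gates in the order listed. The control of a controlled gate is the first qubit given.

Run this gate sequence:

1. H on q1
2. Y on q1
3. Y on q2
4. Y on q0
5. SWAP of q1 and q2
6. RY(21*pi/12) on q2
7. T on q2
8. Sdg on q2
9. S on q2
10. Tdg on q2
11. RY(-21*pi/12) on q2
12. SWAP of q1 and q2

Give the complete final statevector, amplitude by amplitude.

After the circuit, the state carries amplitude sqrt(2)*I/2 on |101>, -sqrt(2)*I/2 on |111>, and 0 on every other basis state. Key observation: gates 5-12 undo each other exactly, leaving only the rest of the circuit to track.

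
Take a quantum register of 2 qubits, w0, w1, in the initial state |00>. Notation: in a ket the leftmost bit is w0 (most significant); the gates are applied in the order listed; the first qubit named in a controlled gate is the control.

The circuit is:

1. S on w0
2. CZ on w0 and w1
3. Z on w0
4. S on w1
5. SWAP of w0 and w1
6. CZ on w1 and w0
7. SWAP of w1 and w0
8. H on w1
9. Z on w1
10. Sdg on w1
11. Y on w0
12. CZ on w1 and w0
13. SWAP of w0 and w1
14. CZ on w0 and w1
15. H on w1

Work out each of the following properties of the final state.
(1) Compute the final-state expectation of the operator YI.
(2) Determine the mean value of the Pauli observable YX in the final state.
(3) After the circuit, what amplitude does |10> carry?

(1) The observable YI averages to 1.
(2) The expectation value of YX is -1.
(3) The amplitude on |10> is -1/2.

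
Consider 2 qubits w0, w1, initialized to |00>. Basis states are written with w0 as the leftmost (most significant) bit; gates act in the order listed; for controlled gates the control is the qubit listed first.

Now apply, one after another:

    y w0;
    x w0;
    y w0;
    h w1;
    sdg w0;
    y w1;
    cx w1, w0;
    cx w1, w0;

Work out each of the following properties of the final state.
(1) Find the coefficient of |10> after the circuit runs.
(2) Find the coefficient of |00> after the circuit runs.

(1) The final state's coefficient on |10> equals sqrt(2)/2. Key observation: steps 7-8 multiply out to the identity, so the circuit reduces to the remaining gates.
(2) The final state's coefficient on |00> equals 0.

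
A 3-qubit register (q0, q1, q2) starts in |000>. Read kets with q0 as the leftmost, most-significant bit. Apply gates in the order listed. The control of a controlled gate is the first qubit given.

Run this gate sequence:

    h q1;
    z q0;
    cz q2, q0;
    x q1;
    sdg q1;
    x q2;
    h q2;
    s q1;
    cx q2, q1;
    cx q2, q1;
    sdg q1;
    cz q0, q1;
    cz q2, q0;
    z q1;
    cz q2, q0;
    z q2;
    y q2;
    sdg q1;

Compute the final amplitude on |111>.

|111> carries amplitude 0 in the final state.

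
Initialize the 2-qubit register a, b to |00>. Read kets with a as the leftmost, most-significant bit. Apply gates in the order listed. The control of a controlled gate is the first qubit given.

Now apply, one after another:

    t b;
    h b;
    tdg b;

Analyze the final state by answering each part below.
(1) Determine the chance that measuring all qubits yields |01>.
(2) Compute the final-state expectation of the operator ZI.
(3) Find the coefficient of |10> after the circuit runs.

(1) A full measurement returns |01> with probability 1/2.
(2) The observable ZI averages to 1.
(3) |10> carries amplitude 0 in the final state.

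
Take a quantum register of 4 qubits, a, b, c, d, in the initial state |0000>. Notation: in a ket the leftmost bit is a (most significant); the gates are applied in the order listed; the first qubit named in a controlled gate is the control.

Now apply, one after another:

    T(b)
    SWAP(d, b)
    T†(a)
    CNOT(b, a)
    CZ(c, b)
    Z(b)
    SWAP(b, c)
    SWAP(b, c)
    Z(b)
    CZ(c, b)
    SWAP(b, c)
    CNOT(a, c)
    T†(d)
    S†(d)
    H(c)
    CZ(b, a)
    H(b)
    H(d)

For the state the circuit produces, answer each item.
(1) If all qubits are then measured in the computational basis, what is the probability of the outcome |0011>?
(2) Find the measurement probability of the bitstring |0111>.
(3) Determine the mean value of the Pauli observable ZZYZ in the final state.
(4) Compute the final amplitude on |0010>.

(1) A full measurement returns |0011> with probability 1/8.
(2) Outcome |0111> occurs with probability 1/8.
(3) The expectation value of ZZYZ is 0.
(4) The amplitude on |0010> is sqrt(2)/4.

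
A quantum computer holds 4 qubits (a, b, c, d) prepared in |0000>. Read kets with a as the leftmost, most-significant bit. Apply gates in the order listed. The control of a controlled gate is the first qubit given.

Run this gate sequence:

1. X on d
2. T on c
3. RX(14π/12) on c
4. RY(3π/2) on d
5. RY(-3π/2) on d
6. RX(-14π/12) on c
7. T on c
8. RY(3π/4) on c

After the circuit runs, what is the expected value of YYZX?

The expectation value of YYZX is 0. Key observation: the block from step 3 through step 6 cancels to the identity and can be dropped.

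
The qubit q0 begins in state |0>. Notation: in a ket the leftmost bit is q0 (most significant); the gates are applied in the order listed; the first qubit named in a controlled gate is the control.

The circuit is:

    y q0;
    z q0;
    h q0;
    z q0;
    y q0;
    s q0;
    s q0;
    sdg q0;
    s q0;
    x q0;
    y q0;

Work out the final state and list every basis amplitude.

The final amplitudes are sqrt(2)*I/2 on |0>, -sqrt(2)*I/2 on |1>. Key observation: gates 7-8 undo each other exactly, leaving only the rest of the circuit to track.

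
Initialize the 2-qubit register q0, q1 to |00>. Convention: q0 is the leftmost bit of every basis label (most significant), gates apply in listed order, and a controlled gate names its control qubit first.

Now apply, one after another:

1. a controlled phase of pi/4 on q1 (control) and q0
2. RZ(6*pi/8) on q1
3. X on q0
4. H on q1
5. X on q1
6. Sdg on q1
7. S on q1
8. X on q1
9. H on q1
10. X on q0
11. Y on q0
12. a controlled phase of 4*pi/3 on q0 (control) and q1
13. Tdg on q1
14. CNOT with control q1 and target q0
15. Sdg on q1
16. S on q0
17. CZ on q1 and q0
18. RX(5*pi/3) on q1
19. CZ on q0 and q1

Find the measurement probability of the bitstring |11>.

The probability of measuring |11> is 1/4.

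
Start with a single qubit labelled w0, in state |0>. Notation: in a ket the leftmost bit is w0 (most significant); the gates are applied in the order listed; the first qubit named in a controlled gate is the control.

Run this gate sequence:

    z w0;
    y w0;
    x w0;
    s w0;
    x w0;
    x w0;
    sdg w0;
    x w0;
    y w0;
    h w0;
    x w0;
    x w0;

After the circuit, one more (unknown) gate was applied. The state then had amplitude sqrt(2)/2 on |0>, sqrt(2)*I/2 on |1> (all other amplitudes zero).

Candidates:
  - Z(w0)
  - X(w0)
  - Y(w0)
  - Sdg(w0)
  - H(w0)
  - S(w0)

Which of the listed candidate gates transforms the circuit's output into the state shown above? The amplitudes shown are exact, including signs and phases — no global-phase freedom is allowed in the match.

It was S(w0) that produced the state shown.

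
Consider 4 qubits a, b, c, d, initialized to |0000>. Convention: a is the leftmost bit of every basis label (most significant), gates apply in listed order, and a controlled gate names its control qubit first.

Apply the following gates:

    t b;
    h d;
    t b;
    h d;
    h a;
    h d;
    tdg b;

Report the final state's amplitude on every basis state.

The resulting statevector has amplitude 1/2 on |0000>, 1/2 on |0001>, 1/2 on |1000>, 1/2 on |1001>, and 0 on every other basis state.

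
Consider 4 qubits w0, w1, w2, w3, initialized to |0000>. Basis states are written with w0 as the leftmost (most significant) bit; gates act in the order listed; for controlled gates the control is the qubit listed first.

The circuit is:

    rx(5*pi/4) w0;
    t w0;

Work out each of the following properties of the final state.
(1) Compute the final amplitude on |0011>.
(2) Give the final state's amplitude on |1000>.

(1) The amplitude on |0011> is 0.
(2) The amplitude on |1000> is -sqrt(sqrt(2) + 2)*exp(3*I*pi/4)/2.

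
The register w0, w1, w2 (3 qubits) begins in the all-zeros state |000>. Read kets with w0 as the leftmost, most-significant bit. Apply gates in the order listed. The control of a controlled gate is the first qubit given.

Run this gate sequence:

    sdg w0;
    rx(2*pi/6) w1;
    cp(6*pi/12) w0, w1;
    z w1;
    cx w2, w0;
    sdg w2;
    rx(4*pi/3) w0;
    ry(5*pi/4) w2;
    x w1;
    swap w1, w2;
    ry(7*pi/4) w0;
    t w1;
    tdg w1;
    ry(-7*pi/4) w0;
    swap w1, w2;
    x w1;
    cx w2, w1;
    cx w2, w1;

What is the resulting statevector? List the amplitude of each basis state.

After the circuit, the state carries amplitude sqrt(6 - 3*sqrt(2))/8 on |000>, -sqrt(3*sqrt(2) + 6)/8 on |001>, I*sqrt(2 - sqrt(2))/8 on |010>, -I*sqrt(sqrt(2) + 2)/8 on |011>, 3*I*sqrt(2 - sqrt(2))/8 on |100>, -3*I*sqrt(sqrt(2) + 2)/8 on |101>, -sqrt(6 - 3*sqrt(2))/8 on |110>, sqrt(3*sqrt(2) + 6)/8 on |111>. Key observation: the block from step 9 through step 16 cancels to the identity and can be dropped.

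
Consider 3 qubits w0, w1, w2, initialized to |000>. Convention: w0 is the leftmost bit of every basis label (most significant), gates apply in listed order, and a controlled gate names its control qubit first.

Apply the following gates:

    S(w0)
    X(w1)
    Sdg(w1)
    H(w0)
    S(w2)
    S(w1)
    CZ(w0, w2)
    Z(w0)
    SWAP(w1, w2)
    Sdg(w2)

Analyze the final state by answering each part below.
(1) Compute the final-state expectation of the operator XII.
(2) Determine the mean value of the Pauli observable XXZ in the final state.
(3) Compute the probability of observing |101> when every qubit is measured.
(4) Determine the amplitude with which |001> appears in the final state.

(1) In the final state, XII has expectation -1.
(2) The observable XXZ averages to 0.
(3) A full measurement returns |101> with probability 1/2.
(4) |001> carries amplitude -sqrt(2)*I/2 in the final state.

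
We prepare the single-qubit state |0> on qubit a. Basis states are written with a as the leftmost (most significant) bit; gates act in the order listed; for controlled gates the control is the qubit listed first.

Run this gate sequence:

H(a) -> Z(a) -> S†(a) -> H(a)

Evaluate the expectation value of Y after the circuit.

In the final state, Y has expectation -1.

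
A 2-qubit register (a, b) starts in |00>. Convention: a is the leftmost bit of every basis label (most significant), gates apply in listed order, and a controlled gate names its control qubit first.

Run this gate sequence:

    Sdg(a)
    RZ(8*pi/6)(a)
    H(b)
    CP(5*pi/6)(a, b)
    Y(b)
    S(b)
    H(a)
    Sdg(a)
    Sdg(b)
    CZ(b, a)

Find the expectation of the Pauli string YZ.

The observable YZ averages to -1.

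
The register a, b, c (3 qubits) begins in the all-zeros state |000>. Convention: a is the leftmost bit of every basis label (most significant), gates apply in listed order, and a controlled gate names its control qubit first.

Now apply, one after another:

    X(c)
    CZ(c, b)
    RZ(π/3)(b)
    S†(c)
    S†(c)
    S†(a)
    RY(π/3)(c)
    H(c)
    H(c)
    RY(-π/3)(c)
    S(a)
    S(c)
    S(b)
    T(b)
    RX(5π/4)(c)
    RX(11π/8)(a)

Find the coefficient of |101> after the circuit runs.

|101> carries amplitude -sqrt(2 - sqrt(2))*exp(5*I*pi/6)*sin(5*pi/16)/2 in the final state.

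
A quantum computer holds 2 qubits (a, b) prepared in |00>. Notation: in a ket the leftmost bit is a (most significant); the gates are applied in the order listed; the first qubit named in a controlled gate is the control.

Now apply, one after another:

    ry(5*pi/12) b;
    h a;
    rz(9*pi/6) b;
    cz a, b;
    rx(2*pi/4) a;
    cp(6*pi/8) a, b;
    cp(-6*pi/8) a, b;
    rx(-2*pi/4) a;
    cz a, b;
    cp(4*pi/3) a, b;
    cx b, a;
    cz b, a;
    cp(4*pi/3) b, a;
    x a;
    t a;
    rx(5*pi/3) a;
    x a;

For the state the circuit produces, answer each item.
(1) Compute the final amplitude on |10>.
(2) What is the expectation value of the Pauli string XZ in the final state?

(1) |10> carries amplitude -sqrt(2*sqrt(2) + 4)/16 - sqrt(12 - 6*sqrt(2))/16 + 3*sqrt(4 - 2*sqrt(2))*exp(I*pi/4)/16 + sqrt(6*sqrt(2) + 12)*exp(I*pi/4)/16 in the final state. Key observation: steps 4-9 multiply out to the identity, so the circuit reduces to the remaining gates.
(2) In the final state, XZ has expectation sqrt(2)/2.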